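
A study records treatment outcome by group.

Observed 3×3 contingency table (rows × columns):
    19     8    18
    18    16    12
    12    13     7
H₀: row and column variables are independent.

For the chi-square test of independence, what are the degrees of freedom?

df = (r−1)(c−1) = (3−1)·(3−1) = 4

degrees of freedom = 4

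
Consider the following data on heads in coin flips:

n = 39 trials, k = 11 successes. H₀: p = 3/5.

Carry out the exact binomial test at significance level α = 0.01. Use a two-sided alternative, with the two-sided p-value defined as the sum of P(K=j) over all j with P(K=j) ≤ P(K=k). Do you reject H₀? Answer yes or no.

Exact binomial: n=39, k=11, p₀=3/5=0.6000
P(X=j) = C(n,j)·p₀^j·(1−p₀)^(n−j); p = Σ P(X=j) over j with P(X=j) ≤ P(X=11)
p-value (two-sided) = 0.00010
At α=0.01: p < α → reject H₀

reject H₀: yes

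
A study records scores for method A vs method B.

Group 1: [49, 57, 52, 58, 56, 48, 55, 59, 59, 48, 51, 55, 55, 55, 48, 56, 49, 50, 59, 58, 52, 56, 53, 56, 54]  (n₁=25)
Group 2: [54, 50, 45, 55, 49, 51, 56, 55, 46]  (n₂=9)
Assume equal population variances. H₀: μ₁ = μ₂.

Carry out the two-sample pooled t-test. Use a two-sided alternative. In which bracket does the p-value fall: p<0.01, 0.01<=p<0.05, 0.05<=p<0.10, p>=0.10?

x̄₁=53.920, s₁=3.696, n₁=25
x̄₂=51.222, s₂=4.055, n₂=9
s_p² = [24·3.696² + 8·4.055²]/32 = 14.3561
SE = √(s_p²·(1/25+1/9)) = 1.4729
t = (53.920−51.222)/1.4729 = 1.8316
df = 32
p-value (two-sided) = 0.07633
→ bracket: 0.05<=p<0.10

p-value bracket: 0.05<=p<0.10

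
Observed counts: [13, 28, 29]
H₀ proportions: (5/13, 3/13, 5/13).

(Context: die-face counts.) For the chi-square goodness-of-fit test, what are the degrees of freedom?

degrees of freedom = 2

df = k − 1 = 3 − 1 = 2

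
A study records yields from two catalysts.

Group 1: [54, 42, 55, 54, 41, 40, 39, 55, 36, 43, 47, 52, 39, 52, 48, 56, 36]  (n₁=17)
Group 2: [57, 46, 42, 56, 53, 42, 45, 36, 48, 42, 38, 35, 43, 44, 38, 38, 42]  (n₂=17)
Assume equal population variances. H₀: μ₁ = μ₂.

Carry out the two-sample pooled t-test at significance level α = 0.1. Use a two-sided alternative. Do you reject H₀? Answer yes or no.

x̄₁=46.412, s₁=7.281, n₁=17
x̄₂=43.824, s₂=6.541, n₂=17
s_p² = [16·7.281² + 16·6.541²]/32 = 47.8934
SE = √(s_p²·(1/17+1/17)) = 2.3737
t = (46.412−43.824)/2.3737 = 1.0904
df = 32
p-value (two-sided) = 0.28369
At α=0.1: p ≥ α → fail to reject H₀

reject H₀: no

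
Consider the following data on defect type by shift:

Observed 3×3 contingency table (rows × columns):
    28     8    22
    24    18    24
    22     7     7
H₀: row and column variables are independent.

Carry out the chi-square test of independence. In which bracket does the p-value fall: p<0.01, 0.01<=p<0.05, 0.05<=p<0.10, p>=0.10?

p-value bracket: 0.05<=p<0.10

Row totals [58, 66, 36], col totals [74, 33, 53], n=160
χ² = (28−26.82)²/26.82 + (8−11.96)²/11.96 + (22−19.21)²/19.21 + (24−30.52)²/30.52 + (18−13.61)²/13.61 + (24−21.86)²/21.86 + (22−16.65)²/16.65 + (7−7.42)²/7.42 + (7−11.93)²/11.93 = 8.5638
df = 4
p-value (upper-tail) = 0.07298
→ bracket: 0.05<=p<0.10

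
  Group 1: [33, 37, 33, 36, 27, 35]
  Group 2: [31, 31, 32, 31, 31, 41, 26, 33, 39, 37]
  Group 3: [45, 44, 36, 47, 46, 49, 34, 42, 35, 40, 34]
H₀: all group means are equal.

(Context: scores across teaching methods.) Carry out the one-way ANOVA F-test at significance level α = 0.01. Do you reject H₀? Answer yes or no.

Group means [33.50, 33.20, 41.09], grand mean 36.481
SSB = Σnᵢ(x̄ᵢ−x̄)² = 394.732; SSW = ΣΣ(x−x̄ᵢ)² = 556.009
MSB = 394.732/2 = 197.3658; MSW = 556.009/24 = 23.1670
F = MSB/MSW = 8.5192
df = (2, 24)
p-value (upper-tail) = 0.00160
At α=0.01: p < α → reject H₀

reject H₀: yes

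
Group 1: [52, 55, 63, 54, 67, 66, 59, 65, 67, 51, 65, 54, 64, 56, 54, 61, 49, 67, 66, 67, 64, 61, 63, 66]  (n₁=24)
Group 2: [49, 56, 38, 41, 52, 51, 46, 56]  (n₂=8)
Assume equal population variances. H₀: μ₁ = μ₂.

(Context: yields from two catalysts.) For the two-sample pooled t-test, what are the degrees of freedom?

degrees of freedom = 30

df = n₁ + n₂ − 2 = 24 + 8 − 2 = 30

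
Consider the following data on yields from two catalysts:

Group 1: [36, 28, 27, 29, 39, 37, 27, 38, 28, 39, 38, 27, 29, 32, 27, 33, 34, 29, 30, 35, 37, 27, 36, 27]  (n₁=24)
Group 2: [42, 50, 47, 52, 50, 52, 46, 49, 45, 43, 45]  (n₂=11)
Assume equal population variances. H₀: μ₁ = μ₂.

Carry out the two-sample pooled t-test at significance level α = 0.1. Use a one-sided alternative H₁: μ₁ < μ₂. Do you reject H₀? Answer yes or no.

x̄₁=32.042, s₁=4.563, n₁=24
x̄₂=47.364, s₂=3.472, n₂=11
s_p² = [23·4.563² + 10·3.472²]/33 = 18.1668
SE = √(s_p²·(1/24+1/11)) = 1.5519
t = (32.042−47.364)/1.5519 = -9.8729
df = 33
p-value (one-sided, H₁ less) = 0.00000
At α=0.1: p < α → reject H₀

reject H₀: yes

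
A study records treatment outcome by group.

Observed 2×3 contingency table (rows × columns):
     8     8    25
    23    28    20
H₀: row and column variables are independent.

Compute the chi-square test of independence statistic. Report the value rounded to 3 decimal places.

Row totals [41, 71], col totals [31, 36, 45], n=112
χ² = (8−11.35)²/11.35 + (8−13.18)²/13.18 + (25−16.47)²/16.47 + (23−19.65)²/19.65 + (28−22.82)²/22.82 + (20−28.53)²/28.53 = 11.7307
df = 2

test statistic = 11.731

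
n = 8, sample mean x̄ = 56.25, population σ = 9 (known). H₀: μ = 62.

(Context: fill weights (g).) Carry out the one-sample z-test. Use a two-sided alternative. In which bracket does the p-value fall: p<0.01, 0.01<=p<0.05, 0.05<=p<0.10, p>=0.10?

SE = σ/√n = 9/√8 = 3.1820
z = (x̄−μ₀)/SE = (56.25−62)/3.1820 = -1.8071
p-value (two-sided) = 0.07075
→ bracket: 0.05<=p<0.10

p-value bracket: 0.05<=p<0.10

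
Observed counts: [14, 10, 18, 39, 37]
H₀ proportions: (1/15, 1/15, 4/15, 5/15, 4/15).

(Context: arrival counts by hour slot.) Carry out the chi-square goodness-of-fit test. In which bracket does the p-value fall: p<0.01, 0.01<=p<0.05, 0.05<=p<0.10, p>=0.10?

p-value bracket: 0.01<=p<0.05

n = 118; E_i = n·p_i = [7.87, 7.87, 31.47, 39.33, 31.47]
χ² = (14−7.87)²/7.87 + (10−7.87)²/7.87 + (18−31.47)²/31.47 + (39−39.33)²/39.33 + (37−31.47)²/31.47 = 12.0996
df = 4
p-value (upper-tail) = 0.01663
→ bracket: 0.01<=p<0.05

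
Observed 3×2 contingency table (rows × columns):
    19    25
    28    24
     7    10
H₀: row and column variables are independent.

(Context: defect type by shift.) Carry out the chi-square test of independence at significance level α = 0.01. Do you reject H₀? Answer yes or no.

reject H₀: no

Row totals [44, 52, 17], col totals [54, 59], n=113
χ² = (19−21.03)²/21.03 + (25−22.97)²/22.97 + (28−24.85)²/24.85 + (24−27.15)²/27.15 + (7−8.12)²/8.12 + (10−8.88)²/8.88 = 1.4369
df = 2
p-value (upper-tail) = 0.48752
At α=0.01: p ≥ α → fail to reject H₀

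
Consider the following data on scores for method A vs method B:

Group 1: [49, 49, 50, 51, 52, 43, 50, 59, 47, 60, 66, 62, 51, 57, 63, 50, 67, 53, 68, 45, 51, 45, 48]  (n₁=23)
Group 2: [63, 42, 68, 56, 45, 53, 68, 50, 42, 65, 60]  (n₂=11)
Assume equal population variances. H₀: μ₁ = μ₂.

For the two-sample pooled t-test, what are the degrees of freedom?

df = n₁ + n₂ − 2 = 23 + 11 − 2 = 32

degrees of freedom = 32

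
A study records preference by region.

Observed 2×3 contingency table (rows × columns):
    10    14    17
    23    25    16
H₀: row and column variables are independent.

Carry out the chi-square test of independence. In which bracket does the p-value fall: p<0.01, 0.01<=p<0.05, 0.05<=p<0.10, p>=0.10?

p-value bracket: p>=0.10

Row totals [41, 64], col totals [33, 39, 33], n=105
χ² = (10−12.89)²/12.89 + (14−15.23)²/15.23 + (17−12.89)²/12.89 + (23−20.11)²/20.11 + (25−23.77)²/23.77 + (16−20.11)²/20.11 = 3.3781
df = 2
p-value (upper-tail) = 0.18470
→ bracket: p>=0.10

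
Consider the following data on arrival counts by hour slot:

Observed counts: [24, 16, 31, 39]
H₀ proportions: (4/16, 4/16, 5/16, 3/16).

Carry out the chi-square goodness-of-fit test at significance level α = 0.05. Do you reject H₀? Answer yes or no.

reject H₀: yes

n = 110; E_i = n·p_i = [27.50, 27.50, 34.38, 20.62]
χ² = (24−27.50)²/27.50 + (16−27.50)²/27.50 + (31−34.38)²/34.38 + (39−20.62)²/20.62 = 21.9564
df = 3
p-value (upper-tail) = 0.00007
At α=0.05: p < α → reject H₀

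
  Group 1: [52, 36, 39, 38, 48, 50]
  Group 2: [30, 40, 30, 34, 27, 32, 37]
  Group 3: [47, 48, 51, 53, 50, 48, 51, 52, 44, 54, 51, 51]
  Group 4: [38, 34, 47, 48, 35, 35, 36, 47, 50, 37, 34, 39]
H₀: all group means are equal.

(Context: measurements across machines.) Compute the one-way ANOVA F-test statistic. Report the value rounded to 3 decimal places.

Group means [43.83, 32.86, 50.00, 40.00], grand mean 42.514
SSB = Σnᵢ(x̄ᵢ−x̄)² = 1411.553; SSW = ΣΣ(x−x̄ᵢ)² = 861.690
MSB = 1411.553/3 = 470.5176; MSW = 861.690/33 = 26.1118
F = MSB/MSW = 18.0193
df = (3, 33)

test statistic = 18.019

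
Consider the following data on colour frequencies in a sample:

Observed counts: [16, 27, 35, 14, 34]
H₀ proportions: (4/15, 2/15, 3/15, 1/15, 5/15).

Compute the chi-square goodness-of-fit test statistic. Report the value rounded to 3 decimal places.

test statistic = 24.480

n = 126; E_i = n·p_i = [33.60, 16.80, 25.20, 8.40, 42.00]
χ² = (16−33.60)²/33.60 + (27−16.80)²/16.80 + (35−25.20)²/25.20 + (14−8.40)²/8.40 + (34−42.00)²/42.00 = 24.4802
df = 4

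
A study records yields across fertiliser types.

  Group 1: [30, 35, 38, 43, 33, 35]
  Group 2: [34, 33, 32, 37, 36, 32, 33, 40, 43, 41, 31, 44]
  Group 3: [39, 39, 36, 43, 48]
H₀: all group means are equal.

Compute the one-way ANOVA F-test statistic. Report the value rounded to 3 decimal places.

Group means [35.67, 36.33, 41.00], grand mean 37.174
SSB = Σnᵢ(x̄ᵢ−x̄)² = 95.304; SSW = ΣΣ(x−x̄ᵢ)² = 418.000
MSB = 95.304/2 = 47.6522; MSW = 418.000/20 = 20.9000
F = MSB/MSW = 2.2800
df = (2, 20)

test statistic = 2.280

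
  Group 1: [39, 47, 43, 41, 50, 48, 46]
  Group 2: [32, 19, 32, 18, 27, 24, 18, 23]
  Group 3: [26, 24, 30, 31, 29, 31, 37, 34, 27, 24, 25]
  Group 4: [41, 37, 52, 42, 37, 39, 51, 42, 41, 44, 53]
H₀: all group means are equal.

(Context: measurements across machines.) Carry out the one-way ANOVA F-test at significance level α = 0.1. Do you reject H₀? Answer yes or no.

reject H₀: yes

Group means [44.86, 24.12, 28.91, 43.55], grand mean 35.243
SSB = Σnᵢ(x̄ᵢ−x̄)² = 2835.442; SSW = ΣΣ(x−x̄ᵢ)² = 847.369
MSB = 2835.442/3 = 945.1474; MSW = 847.369/33 = 25.6778
F = MSB/MSW = 36.8079
df = (3, 33)
p-value (upper-tail) = 0.00000
At α=0.1: p < α → reject H₀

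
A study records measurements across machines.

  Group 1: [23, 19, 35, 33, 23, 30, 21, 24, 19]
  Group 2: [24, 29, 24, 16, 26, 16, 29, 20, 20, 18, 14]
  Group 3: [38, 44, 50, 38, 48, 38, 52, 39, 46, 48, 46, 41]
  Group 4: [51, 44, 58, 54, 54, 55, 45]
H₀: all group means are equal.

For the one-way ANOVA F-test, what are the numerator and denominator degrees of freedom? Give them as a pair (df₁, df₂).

degrees of freedom = [3, 35]

k = 4 groups, N = 39 total
df = (k−1, N−k) = (4−1, 39−4) = (3, 35)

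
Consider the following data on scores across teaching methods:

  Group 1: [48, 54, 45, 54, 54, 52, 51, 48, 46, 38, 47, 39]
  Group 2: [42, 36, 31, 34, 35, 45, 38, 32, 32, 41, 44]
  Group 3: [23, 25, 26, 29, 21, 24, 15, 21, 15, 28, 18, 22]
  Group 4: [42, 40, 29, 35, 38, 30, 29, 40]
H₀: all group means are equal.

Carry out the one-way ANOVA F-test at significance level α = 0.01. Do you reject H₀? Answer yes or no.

reject H₀: yes

Group means [48.00, 37.27, 22.25, 35.38], grand mean 35.721
SSB = Σnᵢ(x̄ᵢ−x̄)² = 4014.344; SSW = ΣΣ(x−x̄ᵢ)² = 1016.307
MSB = 4014.344/3 = 1338.1148; MSW = 1016.307/39 = 26.0591
F = MSB/MSW = 51.3491
df = (3, 39)
p-value (upper-tail) = 0.00000
At α=0.01: p < α → reject H₀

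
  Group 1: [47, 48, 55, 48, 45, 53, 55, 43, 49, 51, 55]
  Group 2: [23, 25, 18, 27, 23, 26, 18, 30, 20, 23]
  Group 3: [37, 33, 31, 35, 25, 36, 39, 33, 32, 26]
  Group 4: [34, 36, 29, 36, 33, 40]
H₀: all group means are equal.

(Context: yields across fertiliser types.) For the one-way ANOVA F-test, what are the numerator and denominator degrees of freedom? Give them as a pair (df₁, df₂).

k = 4 groups, N = 37 total
df = (k−1, N−k) = (4−1, 37−4) = (3, 33)

degrees of freedom = [3, 33]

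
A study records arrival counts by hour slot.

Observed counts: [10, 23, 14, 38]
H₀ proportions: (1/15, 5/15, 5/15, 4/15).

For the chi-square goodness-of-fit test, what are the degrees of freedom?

df = k − 1 = 4 − 1 = 3

degrees of freedom = 3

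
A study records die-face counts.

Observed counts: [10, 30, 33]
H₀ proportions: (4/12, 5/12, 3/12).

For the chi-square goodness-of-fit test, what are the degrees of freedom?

df = k − 1 = 3 − 1 = 2

degrees of freedom = 2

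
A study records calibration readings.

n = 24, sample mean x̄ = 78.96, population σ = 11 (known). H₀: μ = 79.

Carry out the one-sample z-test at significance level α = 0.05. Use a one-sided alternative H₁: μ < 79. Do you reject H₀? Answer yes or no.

reject H₀: no

SE = σ/√n = 11/√24 = 2.2454
z = (x̄−μ₀)/SE = (78.96−79)/2.2454 = -0.0178
p-value (one-sided, H₁ less) = 0.49289
At α=0.05: p ≥ α → fail to reject H₀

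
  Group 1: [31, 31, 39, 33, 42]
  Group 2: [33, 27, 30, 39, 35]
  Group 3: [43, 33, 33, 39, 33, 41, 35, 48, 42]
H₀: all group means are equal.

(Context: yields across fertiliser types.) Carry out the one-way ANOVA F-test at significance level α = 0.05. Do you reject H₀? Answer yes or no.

Group means [35.20, 32.80, 38.56], grand mean 36.158
SSB = Σnᵢ(x̄ᵢ−x̄)² = 112.704; SSW = ΣΣ(x−x̄ᵢ)² = 417.822
MSB = 112.704/2 = 56.3520; MSW = 417.822/16 = 26.1139
F = MSB/MSW = 2.1579
df = (2, 16)
p-value (upper-tail) = 0.14801
At α=0.05: p ≥ α → fail to reject H₀

reject H₀: no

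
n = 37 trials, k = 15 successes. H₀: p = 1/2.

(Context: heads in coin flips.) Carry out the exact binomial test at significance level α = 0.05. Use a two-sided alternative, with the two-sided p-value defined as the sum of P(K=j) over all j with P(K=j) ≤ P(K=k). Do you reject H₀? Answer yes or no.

reject H₀: no

Exact binomial: n=37, k=15, p₀=1/2=0.5000
P(X=j) = C(n,j)·p₀^j·(1−p₀)^(n−j); p = Σ P(X=j) over j with P(X=j) ≤ P(X=15)
p-value (two-sided) = 0.32401
At α=0.05: p ≥ α → fail to reject H₀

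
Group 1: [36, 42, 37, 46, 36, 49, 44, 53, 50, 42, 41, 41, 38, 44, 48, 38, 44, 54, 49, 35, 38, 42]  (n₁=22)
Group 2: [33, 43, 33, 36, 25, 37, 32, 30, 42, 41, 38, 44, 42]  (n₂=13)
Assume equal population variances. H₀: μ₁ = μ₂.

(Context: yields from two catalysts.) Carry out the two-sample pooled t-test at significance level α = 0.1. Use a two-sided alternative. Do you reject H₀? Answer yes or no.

x̄₁=43.045, s₁=5.619, n₁=22
x̄₂=36.615, s₂=5.781, n₂=13
s_p² = [21·5.619² + 12·5.781²]/33 = 32.2434
SE = √(s_p²·(1/22+1/13)) = 1.9864
t = (43.045−36.615)/1.9864 = 3.2370
df = 33
p-value (two-sided) = 0.00275
At α=0.1: p < α → reject H₀

reject H₀: yes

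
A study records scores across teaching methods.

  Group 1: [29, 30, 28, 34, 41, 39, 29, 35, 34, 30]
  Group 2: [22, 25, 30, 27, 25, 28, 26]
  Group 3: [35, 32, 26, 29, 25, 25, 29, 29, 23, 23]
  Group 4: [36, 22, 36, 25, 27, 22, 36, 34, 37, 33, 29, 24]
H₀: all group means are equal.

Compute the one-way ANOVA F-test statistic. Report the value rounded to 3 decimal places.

Group means [32.90, 26.14, 27.60, 30.08], grand mean 29.462
SSB = Σnᵢ(x̄ᵢ−x̄)² = 234.618; SSW = ΣΣ(x−x̄ᵢ)² = 739.074
MSB = 234.618/3 = 78.2062; MSW = 739.074/35 = 21.1164
F = MSB/MSW = 3.7036
df = (3, 35)

test statistic = 3.704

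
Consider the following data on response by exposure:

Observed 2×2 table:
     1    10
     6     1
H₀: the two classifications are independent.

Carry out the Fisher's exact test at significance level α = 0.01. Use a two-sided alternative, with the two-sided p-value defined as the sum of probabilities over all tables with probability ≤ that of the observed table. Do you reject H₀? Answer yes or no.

Margins: r₁=11, r₂=7, c₁=7, c₂=11, n=18
p_obs = C(11,1)·C(7,6)/C(18,7); sum pmf over tables with pmf ≤ p_obs
p-value (two-sided) = 0.00245
At α=0.01: p < α → reject H₀

reject H₀: yes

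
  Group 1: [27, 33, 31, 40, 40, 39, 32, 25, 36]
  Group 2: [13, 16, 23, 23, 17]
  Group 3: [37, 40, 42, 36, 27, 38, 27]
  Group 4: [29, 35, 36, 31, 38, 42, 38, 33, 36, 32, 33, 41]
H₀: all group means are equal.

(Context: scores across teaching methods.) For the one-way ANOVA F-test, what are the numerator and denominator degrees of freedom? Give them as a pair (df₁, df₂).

k = 4 groups, N = 33 total
df = (k−1, N−k) = (4−1, 33−4) = (3, 29)

degrees of freedom = [3, 29]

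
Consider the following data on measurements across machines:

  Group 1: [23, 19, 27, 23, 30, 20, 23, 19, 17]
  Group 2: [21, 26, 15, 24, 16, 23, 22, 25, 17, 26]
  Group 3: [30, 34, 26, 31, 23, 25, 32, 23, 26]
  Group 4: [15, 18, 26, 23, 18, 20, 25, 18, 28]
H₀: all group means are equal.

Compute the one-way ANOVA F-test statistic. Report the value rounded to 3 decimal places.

Group means [22.33, 21.50, 27.78, 21.22], grand mean 23.162
SSB = Σnᵢ(x̄ᵢ−x̄)² = 259.416; SSW = ΣΣ(x−x̄ᵢ)² = 581.611
MSB = 259.416/3 = 86.4720; MSW = 581.611/33 = 17.6246
F = MSB/MSW = 4.9063
df = (3, 33)

test statistic = 4.906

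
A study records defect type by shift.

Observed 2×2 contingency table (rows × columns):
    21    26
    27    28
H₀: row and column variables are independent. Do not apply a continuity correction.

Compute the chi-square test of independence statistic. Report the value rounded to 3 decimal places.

Row totals [47, 55], col totals [48, 54], n=102
χ² = (21−22.12)²/22.12 + (26−24.88)²/24.88 + (27−25.88)²/25.88 + (28−29.12)²/29.12 = 0.1978
df = 1

test statistic = 0.198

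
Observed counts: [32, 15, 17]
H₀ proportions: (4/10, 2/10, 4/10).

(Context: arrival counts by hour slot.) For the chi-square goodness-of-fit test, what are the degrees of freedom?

degrees of freedom = 2

df = k − 1 = 3 − 1 = 2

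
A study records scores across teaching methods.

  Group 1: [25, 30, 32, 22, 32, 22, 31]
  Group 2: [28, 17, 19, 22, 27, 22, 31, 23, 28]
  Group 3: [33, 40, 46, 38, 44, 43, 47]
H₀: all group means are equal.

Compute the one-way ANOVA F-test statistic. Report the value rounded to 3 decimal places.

test statistic = 28.820

Group means [27.71, 24.11, 41.57], grand mean 30.522
SSB = Σnᵢ(x̄ᵢ−x̄)² = 1279.707; SSW = ΣΣ(x−x̄ᵢ)² = 444.032
MSB = 1279.707/2 = 639.8537; MSW = 444.032/20 = 22.2016
F = MSB/MSW = 28.8202
df = (2, 20)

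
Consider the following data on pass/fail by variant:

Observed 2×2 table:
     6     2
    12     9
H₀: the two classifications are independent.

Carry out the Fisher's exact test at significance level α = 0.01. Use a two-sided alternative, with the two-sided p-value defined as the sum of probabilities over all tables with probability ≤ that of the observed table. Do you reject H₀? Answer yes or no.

Margins: r₁=8, r₂=21, c₁=18, c₂=11, n=29
p_obs = C(8,6)·C(21,12)/C(29,18); sum pmf over tables with pmf ≤ p_obs
p-value (two-sided) = 0.67063
At α=0.01: p ≥ α → fail to reject H₀

reject H₀: no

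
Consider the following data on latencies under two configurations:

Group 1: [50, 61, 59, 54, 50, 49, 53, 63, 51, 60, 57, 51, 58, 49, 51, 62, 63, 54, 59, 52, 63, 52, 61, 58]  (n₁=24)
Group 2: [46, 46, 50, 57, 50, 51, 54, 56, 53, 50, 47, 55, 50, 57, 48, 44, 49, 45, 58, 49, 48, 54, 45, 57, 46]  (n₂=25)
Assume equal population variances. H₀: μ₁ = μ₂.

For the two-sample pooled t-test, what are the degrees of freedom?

degrees of freedom = 47

df = n₁ + n₂ − 2 = 24 + 25 − 2 = 47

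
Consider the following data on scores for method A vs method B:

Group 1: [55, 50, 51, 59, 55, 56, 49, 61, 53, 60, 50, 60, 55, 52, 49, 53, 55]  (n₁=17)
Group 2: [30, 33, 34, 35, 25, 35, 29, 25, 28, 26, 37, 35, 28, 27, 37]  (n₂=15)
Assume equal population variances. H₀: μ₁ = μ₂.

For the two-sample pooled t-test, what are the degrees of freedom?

df = n₁ + n₂ − 2 = 17 + 15 − 2 = 30

degrees of freedom = 30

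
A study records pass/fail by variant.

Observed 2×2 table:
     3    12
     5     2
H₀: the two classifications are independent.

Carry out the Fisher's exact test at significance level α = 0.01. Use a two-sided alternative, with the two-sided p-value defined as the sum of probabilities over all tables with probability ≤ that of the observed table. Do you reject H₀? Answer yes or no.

reject H₀: no

Margins: r₁=15, r₂=7, c₁=8, c₂=14, n=22
p_obs = C(15,3)·C(7,5)/C(22,8); sum pmf over tables with pmf ≤ p_obs
p-value (two-sided) = 0.05235
At α=0.01: p ≥ α → fail to reject H₀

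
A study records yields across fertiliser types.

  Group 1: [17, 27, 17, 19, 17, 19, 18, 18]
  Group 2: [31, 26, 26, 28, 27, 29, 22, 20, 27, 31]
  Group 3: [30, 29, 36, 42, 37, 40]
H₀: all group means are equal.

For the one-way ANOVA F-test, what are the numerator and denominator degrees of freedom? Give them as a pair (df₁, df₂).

degrees of freedom = [2, 21]

k = 3 groups, N = 24 total
df = (k−1, N−k) = (3−1, 24−3) = (2, 21)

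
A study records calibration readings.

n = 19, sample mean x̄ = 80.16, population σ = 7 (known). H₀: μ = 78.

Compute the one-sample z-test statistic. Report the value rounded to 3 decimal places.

test statistic = 1.345

SE = σ/√n = 7/√19 = 1.6059
z = (x̄−μ₀)/SE = (80.16−78)/1.6059 = 1.3450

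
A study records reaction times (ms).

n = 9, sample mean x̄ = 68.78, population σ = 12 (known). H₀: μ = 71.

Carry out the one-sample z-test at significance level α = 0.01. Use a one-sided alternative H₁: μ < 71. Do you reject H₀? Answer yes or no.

reject H₀: no

SE = σ/√n = 12/√9 = 4.0000
z = (x̄−μ₀)/SE = (68.78−71)/4.0000 = -0.5550
p-value (one-sided, H₁ less) = 0.28945
At α=0.01: p ≥ α → fail to reject H₀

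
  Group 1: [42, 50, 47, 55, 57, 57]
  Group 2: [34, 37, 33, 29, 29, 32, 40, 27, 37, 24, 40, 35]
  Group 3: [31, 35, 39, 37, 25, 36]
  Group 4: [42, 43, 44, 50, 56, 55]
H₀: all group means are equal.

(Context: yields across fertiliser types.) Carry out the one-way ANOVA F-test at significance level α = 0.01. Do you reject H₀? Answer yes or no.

Group means [51.33, 33.08, 33.83, 48.33], grand mean 39.933
SSB = Σnᵢ(x̄ᵢ−x̄)² = 1989.450; SSW = ΣΣ(x−x̄ᵢ)² = 792.417
MSB = 1989.450/3 = 663.1500; MSW = 792.417/26 = 30.4776
F = MSB/MSW = 21.7586
df = (3, 26)
p-value (upper-tail) = 0.00000
At α=0.01: p < α → reject H₀

reject H₀: yes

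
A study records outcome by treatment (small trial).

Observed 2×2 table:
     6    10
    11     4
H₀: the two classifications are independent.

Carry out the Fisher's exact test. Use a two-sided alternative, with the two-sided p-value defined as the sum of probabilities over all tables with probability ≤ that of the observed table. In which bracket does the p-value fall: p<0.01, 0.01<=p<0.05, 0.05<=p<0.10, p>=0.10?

p-value bracket: 0.05<=p<0.10

Margins: r₁=16, r₂=15, c₁=17, c₂=14, n=31
p_obs = C(16,6)·C(15,11)/C(31,17); sum pmf over tables with pmf ≤ p_obs
p-value (two-sided) = 0.07317
→ bracket: 0.05<=p<0.10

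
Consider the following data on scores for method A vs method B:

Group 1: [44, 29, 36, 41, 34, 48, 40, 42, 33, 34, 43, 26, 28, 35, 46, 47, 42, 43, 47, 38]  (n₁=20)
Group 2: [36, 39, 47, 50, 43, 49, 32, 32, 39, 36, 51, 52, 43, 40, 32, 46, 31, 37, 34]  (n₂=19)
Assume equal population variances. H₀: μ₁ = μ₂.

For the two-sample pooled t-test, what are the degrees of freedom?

degrees of freedom = 37

df = n₁ + n₂ − 2 = 20 + 19 − 2 = 37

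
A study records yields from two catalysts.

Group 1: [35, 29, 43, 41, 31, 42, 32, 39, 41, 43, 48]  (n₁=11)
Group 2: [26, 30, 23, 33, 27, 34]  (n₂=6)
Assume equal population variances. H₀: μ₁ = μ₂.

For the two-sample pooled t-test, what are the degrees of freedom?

degrees of freedom = 15

df = n₁ + n₂ − 2 = 11 + 6 − 2 = 15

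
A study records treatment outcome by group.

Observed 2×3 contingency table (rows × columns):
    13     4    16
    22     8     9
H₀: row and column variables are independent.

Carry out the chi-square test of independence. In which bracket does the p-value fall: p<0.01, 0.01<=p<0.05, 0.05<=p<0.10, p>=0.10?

p-value bracket: 0.05<=p<0.10

Row totals [33, 39], col totals [35, 12, 25], n=72
χ² = (13−16.04)²/16.04 + (4−5.50)²/5.50 + (16−11.46)²/11.46 + (22−18.96)²/18.96 + (8−6.50)²/6.50 + (9−13.54)²/13.54 = 5.1433
df = 2
p-value (upper-tail) = 0.07641
→ bracket: 0.05<=p<0.10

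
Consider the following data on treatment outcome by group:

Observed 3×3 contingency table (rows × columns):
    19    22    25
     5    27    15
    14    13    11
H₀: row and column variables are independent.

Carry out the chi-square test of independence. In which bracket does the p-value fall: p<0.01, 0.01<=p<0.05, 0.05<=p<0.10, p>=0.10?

p-value bracket: 0.01<=p<0.05

Row totals [66, 47, 38], col totals [38, 62, 51], n=151
χ² = (19−16.61)²/16.61 + (22−27.10)²/27.10 + (25−22.29)²/22.29 + (5−11.83)²/11.83 + (27−19.30)²/19.30 + (15−15.87)²/15.87 + (14−9.56)²/9.56 + (13−15.60)²/15.60 + (11−12.83)²/12.83 = 11.4514
df = 4
p-value (upper-tail) = 0.02193
→ bracket: 0.01<=p<0.05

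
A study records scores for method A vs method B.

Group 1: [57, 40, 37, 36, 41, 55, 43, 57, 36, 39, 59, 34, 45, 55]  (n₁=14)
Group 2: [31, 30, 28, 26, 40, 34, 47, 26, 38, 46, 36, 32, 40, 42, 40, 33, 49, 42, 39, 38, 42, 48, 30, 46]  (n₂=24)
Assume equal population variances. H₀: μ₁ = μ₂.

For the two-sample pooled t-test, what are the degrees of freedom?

degrees of freedom = 36

df = n₁ + n₂ − 2 = 14 + 24 − 2 = 36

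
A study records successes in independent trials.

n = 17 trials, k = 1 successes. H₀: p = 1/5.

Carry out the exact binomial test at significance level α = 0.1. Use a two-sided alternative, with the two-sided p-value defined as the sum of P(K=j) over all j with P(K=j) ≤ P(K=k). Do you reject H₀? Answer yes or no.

reject H₀: no

Exact binomial: n=17, k=1, p₀=1/5=0.2000
P(X=j) = C(n,j)·p₀^j·(1−p₀)^(n−j); p = Σ P(X=j) over j with P(X=j) ≤ P(X=1)
p-value (two-sided) = 0.22392
At α=0.1: p ≥ α → fail to reject H₀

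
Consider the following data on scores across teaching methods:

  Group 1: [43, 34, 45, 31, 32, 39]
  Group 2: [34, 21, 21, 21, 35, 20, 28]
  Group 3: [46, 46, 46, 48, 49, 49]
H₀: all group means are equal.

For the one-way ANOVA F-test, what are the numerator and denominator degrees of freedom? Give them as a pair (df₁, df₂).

k = 3 groups, N = 19 total
df = (k−1, N−k) = (3−1, 19−3) = (2, 16)

degrees of freedom = [2, 16]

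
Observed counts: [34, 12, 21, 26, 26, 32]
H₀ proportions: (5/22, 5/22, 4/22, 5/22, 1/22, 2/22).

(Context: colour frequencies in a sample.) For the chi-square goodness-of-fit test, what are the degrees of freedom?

degrees of freedom = 5

df = k − 1 = 6 − 1 = 5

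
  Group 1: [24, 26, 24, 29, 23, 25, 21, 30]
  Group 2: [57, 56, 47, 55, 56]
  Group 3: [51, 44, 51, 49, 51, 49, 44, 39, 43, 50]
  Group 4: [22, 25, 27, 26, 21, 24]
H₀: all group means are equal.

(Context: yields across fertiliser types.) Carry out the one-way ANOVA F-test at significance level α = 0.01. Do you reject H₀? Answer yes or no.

reject H₀: yes

Group means [25.25, 54.20, 47.10, 24.17], grand mean 37.552
SSB = Σnᵢ(x̄ᵢ−x̄)² = 4583.139; SSW = ΣΣ(x−x̄ᵢ)² = 320.033
MSB = 4583.139/3 = 1527.7130; MSW = 320.033/25 = 12.8013
F = MSB/MSW = 119.3401
df = (3, 25)
p-value (upper-tail) = 0.00000
At α=0.01: p < α → reject H₀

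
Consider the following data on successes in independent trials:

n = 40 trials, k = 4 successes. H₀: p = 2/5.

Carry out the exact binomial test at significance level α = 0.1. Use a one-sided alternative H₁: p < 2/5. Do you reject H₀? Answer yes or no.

reject H₀: yes

Exact binomial: n=40, k=4, p₀=2/5=0.4000
P(X≤4) from Σ C(n,i)·p₀^i·(1−p₀)^(n−i)
p-value (one-sided, H₁ less) = 0.00003
At α=0.1: p < α → reject H₀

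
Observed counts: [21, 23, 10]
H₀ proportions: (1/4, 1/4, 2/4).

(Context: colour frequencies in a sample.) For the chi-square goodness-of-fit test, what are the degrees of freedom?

degrees of freedom = 2

df = k − 1 = 3 − 1 = 2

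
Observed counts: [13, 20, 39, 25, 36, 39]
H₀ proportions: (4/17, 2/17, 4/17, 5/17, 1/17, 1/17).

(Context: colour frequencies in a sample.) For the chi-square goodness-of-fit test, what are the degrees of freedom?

degrees of freedom = 5

df = k − 1 = 6 − 1 = 5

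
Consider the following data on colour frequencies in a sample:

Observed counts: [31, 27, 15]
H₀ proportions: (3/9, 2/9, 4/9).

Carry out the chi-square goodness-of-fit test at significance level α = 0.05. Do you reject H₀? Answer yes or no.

n = 73; E_i = n·p_i = [24.33, 16.22, 32.44]
χ² = (31−24.33)²/24.33 + (27−16.22)²/16.22 + (15−32.44)²/32.44 = 18.3664
df = 2
p-value (upper-tail) = 0.00010
At α=0.05: p < α → reject H₀

reject H₀: yes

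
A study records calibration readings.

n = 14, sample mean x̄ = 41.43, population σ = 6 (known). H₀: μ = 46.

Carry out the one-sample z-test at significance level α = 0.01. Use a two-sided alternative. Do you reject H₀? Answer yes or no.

reject H₀: yes

SE = σ/√n = 6/√14 = 1.6036
z = (x̄−μ₀)/SE = (41.43−46)/1.6036 = -2.8499
p-value (two-sided) = 0.00437
At α=0.01: p < α → reject H₀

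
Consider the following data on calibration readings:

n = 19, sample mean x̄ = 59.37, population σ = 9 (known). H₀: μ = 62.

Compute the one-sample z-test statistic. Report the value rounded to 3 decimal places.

SE = σ/√n = 9/√19 = 2.0647
z = (x̄−μ₀)/SE = (59.37−62)/2.0647 = -1.2738

test statistic = -1.274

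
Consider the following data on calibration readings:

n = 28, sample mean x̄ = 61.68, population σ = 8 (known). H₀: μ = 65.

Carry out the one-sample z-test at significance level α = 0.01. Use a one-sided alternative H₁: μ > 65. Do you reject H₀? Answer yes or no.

SE = σ/√n = 8/√28 = 1.5119
z = (x̄−μ₀)/SE = (61.68−65)/1.5119 = -2.1960
p-value (one-sided, H₁ greater) = 0.98595
At α=0.01: p ≥ α → fail to reject H₀

reject H₀: no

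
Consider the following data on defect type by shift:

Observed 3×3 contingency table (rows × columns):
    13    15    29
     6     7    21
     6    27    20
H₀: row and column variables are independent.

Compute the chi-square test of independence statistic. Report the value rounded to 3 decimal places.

test statistic = 11.907

Row totals [57, 34, 53], col totals [25, 49, 70], n=144
χ² = (13−9.90)²/9.90 + (15−19.40)²/19.40 + (29−27.71)²/27.71 + (6−5.90)²/5.90 + (7−11.57)²/11.57 + (21−16.53)²/16.53 + (6−9.20)²/9.20 + (27−18.03)²/18.03 + (20−25.76)²/25.76 = 11.9068
df = 4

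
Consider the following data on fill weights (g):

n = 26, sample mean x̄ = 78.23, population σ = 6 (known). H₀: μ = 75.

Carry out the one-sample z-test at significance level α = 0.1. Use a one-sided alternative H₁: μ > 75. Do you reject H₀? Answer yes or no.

reject H₀: yes

SE = σ/√n = 6/√26 = 1.1767
z = (x̄−μ₀)/SE = (78.23−75)/1.1767 = 2.7450
p-value (one-sided, H₁ greater) = 0.00303
At α=0.1: p < α → reject H₀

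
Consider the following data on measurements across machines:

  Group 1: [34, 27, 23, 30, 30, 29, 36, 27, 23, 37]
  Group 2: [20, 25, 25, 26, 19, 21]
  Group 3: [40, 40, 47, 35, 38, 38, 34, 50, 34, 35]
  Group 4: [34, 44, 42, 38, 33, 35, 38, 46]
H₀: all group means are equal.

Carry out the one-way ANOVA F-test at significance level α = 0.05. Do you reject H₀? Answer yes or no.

Group means [29.60, 22.67, 39.10, 38.75], grand mean 33.324
SSB = Σnᵢ(x̄ᵢ−x̄)² = 1389.308; SSW = ΣΣ(x−x̄ᵢ)² = 694.133
MSB = 1389.308/3 = 463.1026; MSW = 694.133/30 = 23.1378
F = MSB/MSW = 20.0150
df = (3, 30)
p-value (upper-tail) = 0.00000
At α=0.05: p < α → reject H₀

reject H₀: yes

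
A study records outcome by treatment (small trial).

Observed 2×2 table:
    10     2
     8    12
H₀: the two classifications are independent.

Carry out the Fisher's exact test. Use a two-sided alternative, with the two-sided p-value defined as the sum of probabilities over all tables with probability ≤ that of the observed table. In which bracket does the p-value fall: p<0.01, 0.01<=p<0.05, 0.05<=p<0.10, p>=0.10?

Margins: r₁=12, r₂=20, c₁=18, c₂=14, n=32
p_obs = C(12,10)·C(20,8)/C(32,18); sum pmf over tables with pmf ≤ p_obs
p-value (two-sided) = 0.02763
→ bracket: 0.01<=p<0.05

p-value bracket: 0.01<=p<0.05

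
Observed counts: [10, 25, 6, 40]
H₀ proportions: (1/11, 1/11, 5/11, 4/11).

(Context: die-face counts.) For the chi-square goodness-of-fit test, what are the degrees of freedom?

df = k − 1 = 4 − 1 = 3

degrees of freedom = 3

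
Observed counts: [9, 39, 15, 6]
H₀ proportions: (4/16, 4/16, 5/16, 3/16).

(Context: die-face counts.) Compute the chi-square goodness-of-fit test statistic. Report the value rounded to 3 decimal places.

test statistic = 37.087

n = 69; E_i = n·p_i = [17.25, 17.25, 21.56, 12.94]
χ² = (9−17.25)²/17.25 + (39−17.25)²/17.25 + (15−21.56)²/21.56 + (6−12.94)²/12.94 = 37.0870
df = 3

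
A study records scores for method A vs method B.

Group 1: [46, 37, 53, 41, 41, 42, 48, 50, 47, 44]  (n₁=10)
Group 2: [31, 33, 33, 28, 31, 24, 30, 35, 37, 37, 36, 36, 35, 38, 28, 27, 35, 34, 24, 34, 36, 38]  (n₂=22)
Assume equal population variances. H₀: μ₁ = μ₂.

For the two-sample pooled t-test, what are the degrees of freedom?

df = n₁ + n₂ − 2 = 10 + 22 − 2 = 30

degrees of freedom = 30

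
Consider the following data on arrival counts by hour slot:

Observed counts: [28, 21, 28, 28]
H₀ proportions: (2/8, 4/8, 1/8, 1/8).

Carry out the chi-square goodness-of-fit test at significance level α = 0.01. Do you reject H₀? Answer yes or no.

reject H₀: yes

n = 105; E_i = n·p_i = [26.25, 52.50, 13.12, 13.12]
χ² = (28−26.25)²/26.25 + (21−52.50)²/52.50 + (28−13.12)²/13.12 + (28−13.12)²/13.12 = 52.7333
df = 3
p-value (upper-tail) = 0.00000
At α=0.01: p < α → reject H₀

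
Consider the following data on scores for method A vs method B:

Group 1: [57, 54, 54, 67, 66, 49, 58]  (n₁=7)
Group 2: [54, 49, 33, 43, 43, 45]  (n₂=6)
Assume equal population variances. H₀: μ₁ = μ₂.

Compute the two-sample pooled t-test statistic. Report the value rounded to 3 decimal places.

test statistic = 3.539

x̄₁=57.857, s₁=6.568, n₁=7
x̄₂=44.500, s₂=7.036, n₂=6
s_p² = [6·6.568² + 5·7.036²]/11 = 46.0325
SE = √(s_p²·(1/7+1/6)) = 3.7747
t = (57.857−44.500)/3.7747 = 3.5386
df = 11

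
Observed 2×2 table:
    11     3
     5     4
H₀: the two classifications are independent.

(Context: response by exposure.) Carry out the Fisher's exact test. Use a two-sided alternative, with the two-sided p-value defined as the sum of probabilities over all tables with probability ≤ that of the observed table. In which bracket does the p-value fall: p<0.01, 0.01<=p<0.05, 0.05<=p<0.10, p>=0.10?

p-value bracket: p>=0.10

Margins: r₁=14, r₂=9, c₁=16, c₂=7, n=23
p_obs = C(14,11)·C(9,5)/C(23,16); sum pmf over tables with pmf ≤ p_obs
p-value (two-sided) = 0.36304
→ bracket: p>=0.10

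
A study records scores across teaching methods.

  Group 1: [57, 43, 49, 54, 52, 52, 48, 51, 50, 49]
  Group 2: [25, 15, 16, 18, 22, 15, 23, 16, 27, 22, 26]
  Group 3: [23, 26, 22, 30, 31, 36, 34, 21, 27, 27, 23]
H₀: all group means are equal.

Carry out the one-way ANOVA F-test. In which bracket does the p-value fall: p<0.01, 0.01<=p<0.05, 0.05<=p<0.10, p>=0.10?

p-value bracket: p<0.01

Group means [50.50, 20.45, 27.27], grand mean 32.188
SSB = Σnᵢ(x̄ᵢ−x̄)² = 5133.466; SSW = ΣΣ(x−x̄ᵢ)² = 585.409
MSB = 5133.466/2 = 2566.7330; MSW = 585.409/29 = 20.1865
F = MSB/MSW = 127.1508
df = (2, 29)
p-value (upper-tail) = 0.00000
→ bracket: p<0.01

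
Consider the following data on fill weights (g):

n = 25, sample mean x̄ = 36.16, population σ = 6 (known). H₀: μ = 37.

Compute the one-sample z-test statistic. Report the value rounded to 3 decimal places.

test statistic = -0.700

SE = σ/√n = 6/√25 = 1.2000
z = (x̄−μ₀)/SE = (36.16−37)/1.2000 = -0.7000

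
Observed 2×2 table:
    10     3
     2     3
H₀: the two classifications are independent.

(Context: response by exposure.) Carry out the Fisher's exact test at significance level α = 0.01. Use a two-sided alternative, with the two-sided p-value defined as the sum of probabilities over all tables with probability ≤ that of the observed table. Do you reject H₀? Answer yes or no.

Margins: r₁=13, r₂=5, c₁=12, c₂=6, n=18
p_obs = C(13,10)·C(5,2)/C(18,12); sum pmf over tables with pmf ≤ p_obs
p-value (two-sided) = 0.26821
At α=0.01: p ≥ α → fail to reject H₀

reject H₀: no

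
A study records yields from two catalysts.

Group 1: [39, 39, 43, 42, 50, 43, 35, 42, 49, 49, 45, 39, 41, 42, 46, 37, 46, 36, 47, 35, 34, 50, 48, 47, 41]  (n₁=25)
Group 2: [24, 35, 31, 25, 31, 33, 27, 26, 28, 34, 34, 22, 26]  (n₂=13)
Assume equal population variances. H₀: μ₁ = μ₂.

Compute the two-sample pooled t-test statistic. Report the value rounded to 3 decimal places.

test statistic = 8.376

x̄₁=42.600, s₁=4.992, n₁=25
x̄₂=28.923, s₂=4.310, n₂=13
s_p² = [24·4.992² + 12·4.310²]/36 = 22.8034
SE = √(s_p²·(1/25+1/13)) = 1.6329
t = (42.600−28.923)/1.6329 = 8.3760
df = 36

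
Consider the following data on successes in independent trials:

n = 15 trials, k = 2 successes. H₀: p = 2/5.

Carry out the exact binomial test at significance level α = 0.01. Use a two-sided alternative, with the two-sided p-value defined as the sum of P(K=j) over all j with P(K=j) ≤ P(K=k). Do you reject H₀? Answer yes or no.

reject H₀: no

Exact binomial: n=15, k=2, p₀=2/5=0.4000
P(X=j) = C(n,j)·p₀^j·(1−p₀)^(n−j); p = Σ P(X=j) over j with P(X=j) ≤ P(X=2)
p-value (two-sided) = 0.03646
At α=0.01: p ≥ α → fail to reject H₀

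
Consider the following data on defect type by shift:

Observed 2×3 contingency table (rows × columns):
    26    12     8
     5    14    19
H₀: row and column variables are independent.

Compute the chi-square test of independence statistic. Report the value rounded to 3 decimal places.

test statistic = 18.265

Row totals [46, 38], col totals [31, 26, 27], n=84
χ² = (26−16.98)²/16.98 + (12−14.24)²/14.24 + (8−14.79)²/14.79 + (5−14.02)²/14.02 + (14−11.76)²/11.76 + (19−12.21)²/12.21 = 18.2649
df = 2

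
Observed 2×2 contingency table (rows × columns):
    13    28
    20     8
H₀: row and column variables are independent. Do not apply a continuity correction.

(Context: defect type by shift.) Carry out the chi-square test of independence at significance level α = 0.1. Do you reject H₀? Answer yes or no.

reject H₀: yes

Row totals [41, 28], col totals [33, 36], n=69
χ² = (13−19.61)²/19.61 + (28−21.39)²/21.39 + (20−13.39)²/13.39 + (8−14.61)²/14.61 = 10.5201
df = 1
p-value (upper-tail) = 0.00118
At α=0.1: p < α → reject H₀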